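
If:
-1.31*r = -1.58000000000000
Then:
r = 1.21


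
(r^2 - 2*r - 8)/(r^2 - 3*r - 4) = (r + 2)/(r + 1)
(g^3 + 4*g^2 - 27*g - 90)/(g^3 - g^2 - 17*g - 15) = (g + 6)/(g + 1)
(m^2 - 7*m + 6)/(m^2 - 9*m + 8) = (m - 6)/(m - 8)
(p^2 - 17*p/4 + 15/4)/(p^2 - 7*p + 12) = (p - 5/4)/(p - 4)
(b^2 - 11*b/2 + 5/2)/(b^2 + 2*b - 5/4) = 2*(b - 5)/(2*b + 5)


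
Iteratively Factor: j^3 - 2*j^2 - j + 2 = (j + 1)*(j^2 - 3*j + 2) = (j - 2)*(j + 1)*(j - 1)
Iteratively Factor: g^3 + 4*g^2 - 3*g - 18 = (g + 3)*(g^2 + g - 6) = (g + 3)^2*(g - 2)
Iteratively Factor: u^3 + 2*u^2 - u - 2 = (u + 2)*(u^2 - 1) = (u + 1)*(u + 2)*(u - 1)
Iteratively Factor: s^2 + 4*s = (s)*(s + 4)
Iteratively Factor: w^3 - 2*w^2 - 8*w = (w)*(w^2 - 2*w - 8) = w*(w + 2)*(w - 4)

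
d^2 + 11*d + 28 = (d + 4)*(d + 7)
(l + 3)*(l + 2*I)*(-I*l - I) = -I*l^3 + 2*l^2 - 4*I*l^2 + 8*l - 3*I*l + 6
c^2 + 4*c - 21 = (c - 3)*(c + 7)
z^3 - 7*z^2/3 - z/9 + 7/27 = (z - 7/3)*(z - 1/3)*(z + 1/3)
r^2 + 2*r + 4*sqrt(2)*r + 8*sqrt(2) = (r + 2)*(r + 4*sqrt(2))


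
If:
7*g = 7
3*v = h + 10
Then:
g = 1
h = 3*v - 10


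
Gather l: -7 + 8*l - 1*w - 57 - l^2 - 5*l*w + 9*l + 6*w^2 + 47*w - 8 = -l^2 + l*(17 - 5*w) + 6*w^2 + 46*w - 72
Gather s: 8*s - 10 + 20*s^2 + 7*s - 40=20*s^2 + 15*s - 50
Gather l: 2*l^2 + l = 2*l^2 + l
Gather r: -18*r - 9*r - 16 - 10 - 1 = -27*r - 27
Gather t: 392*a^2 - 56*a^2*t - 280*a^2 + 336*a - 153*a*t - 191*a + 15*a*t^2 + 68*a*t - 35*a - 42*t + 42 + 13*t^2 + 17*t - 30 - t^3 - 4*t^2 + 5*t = 112*a^2 + 110*a - t^3 + t^2*(15*a + 9) + t*(-56*a^2 - 85*a - 20) + 12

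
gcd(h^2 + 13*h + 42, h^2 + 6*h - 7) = h + 7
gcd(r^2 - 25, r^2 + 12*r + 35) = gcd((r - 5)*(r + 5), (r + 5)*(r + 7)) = r + 5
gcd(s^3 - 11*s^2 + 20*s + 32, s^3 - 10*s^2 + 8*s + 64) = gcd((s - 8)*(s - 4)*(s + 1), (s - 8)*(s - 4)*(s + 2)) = s^2 - 12*s + 32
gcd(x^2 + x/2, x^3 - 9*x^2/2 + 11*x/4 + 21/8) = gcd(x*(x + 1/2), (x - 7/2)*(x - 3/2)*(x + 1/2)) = x + 1/2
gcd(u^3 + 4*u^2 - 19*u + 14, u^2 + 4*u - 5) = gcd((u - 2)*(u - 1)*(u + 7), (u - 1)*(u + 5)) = u - 1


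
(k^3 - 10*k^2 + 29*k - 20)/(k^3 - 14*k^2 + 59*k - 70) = (k^2 - 5*k + 4)/(k^2 - 9*k + 14)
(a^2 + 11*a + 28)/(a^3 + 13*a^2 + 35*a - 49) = (a + 4)/(a^2 + 6*a - 7)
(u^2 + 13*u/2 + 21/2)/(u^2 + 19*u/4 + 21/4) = 2*(2*u + 7)/(4*u + 7)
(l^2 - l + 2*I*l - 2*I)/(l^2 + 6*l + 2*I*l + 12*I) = (l - 1)/(l + 6)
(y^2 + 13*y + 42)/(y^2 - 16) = (y^2 + 13*y + 42)/(y^2 - 16)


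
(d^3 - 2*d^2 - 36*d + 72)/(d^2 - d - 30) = (d^2 + 4*d - 12)/(d + 5)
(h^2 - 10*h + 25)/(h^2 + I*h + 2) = (h^2 - 10*h + 25)/(h^2 + I*h + 2)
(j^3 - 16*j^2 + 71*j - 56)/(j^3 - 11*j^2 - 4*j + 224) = (j - 1)/(j + 4)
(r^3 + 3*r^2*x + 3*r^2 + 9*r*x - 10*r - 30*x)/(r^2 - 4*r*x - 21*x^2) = (-r^2 - 3*r + 10)/(-r + 7*x)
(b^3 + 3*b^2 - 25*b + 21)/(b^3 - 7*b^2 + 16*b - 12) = (b^2 + 6*b - 7)/(b^2 - 4*b + 4)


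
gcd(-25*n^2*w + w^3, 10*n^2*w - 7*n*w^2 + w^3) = -5*n*w + w^2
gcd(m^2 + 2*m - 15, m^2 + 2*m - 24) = 1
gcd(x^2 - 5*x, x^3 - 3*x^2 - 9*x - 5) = x - 5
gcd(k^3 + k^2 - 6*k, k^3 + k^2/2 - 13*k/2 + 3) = k^2 + k - 6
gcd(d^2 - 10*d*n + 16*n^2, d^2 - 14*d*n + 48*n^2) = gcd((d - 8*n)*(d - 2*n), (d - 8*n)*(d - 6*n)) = d - 8*n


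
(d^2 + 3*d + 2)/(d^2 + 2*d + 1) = (d + 2)/(d + 1)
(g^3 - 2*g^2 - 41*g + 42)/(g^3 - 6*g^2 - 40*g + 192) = (g^2 - 8*g + 7)/(g^2 - 12*g + 32)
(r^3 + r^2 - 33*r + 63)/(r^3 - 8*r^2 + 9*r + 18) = (r^2 + 4*r - 21)/(r^2 - 5*r - 6)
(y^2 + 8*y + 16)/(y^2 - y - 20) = (y + 4)/(y - 5)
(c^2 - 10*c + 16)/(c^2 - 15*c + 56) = (c - 2)/(c - 7)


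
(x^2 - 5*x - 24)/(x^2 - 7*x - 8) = (x + 3)/(x + 1)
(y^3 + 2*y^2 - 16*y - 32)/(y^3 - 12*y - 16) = (y + 4)/(y + 2)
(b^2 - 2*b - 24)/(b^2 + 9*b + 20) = (b - 6)/(b + 5)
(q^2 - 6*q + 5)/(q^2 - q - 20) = (q - 1)/(q + 4)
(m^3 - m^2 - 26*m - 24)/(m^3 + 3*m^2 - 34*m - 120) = (m + 1)/(m + 5)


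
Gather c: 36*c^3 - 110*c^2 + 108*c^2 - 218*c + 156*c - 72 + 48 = 36*c^3 - 2*c^2 - 62*c - 24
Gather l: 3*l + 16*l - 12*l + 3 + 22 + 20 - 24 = 7*l + 21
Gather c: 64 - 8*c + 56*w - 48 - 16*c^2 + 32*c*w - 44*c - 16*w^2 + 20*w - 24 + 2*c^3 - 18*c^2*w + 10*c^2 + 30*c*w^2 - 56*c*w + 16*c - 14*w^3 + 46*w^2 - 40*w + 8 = 2*c^3 + c^2*(-18*w - 6) + c*(30*w^2 - 24*w - 36) - 14*w^3 + 30*w^2 + 36*w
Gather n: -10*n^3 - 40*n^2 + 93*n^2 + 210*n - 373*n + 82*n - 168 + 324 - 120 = -10*n^3 + 53*n^2 - 81*n + 36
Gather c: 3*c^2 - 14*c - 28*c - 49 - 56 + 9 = 3*c^2 - 42*c - 96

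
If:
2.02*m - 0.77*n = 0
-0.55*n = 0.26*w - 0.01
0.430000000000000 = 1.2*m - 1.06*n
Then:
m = -0.27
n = -0.71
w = 1.55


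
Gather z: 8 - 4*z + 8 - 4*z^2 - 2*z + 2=-4*z^2 - 6*z + 18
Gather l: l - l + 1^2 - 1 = 0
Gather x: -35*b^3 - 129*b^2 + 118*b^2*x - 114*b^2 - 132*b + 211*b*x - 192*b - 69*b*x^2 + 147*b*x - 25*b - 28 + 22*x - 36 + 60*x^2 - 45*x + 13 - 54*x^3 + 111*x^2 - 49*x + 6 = -35*b^3 - 243*b^2 - 349*b - 54*x^3 + x^2*(171 - 69*b) + x*(118*b^2 + 358*b - 72) - 45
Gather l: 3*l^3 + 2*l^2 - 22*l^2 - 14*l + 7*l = 3*l^3 - 20*l^2 - 7*l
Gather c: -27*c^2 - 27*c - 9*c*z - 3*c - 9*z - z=-27*c^2 + c*(-9*z - 30) - 10*z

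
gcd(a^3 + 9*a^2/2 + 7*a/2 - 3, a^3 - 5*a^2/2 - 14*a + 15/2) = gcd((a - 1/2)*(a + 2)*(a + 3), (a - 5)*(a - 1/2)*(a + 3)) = a^2 + 5*a/2 - 3/2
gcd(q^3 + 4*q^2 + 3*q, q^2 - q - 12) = q + 3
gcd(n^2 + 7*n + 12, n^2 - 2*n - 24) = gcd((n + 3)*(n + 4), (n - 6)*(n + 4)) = n + 4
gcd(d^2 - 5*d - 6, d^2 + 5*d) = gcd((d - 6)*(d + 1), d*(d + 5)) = 1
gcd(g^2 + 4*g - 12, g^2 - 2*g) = g - 2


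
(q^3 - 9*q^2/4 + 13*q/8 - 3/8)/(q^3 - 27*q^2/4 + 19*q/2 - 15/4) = (q - 1/2)/(q - 5)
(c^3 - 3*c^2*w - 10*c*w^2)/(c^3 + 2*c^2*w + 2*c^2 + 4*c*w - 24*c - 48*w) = c*(c - 5*w)/(c^2 + 2*c - 24)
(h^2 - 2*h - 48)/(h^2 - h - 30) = (-h^2 + 2*h + 48)/(-h^2 + h + 30)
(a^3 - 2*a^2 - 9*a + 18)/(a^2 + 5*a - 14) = (a^2 - 9)/(a + 7)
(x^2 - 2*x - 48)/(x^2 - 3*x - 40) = (x + 6)/(x + 5)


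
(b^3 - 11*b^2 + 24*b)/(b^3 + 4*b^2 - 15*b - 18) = b*(b - 8)/(b^2 + 7*b + 6)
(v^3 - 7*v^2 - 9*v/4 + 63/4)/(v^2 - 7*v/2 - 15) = (-4*v^3 + 28*v^2 + 9*v - 63)/(2*(-2*v^2 + 7*v + 30))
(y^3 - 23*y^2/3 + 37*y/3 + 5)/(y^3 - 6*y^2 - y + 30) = (y + 1/3)/(y + 2)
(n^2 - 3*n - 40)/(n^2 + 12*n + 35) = (n - 8)/(n + 7)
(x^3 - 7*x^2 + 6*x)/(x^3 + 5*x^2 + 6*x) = (x^2 - 7*x + 6)/(x^2 + 5*x + 6)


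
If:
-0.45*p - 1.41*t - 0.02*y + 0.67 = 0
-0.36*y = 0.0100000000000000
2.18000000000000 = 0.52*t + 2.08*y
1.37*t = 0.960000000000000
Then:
No Solution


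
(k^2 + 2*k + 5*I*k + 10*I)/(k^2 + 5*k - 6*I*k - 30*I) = (k^2 + k*(2 + 5*I) + 10*I)/(k^2 + k*(5 - 6*I) - 30*I)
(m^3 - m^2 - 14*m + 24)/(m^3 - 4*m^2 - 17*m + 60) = (m - 2)/(m - 5)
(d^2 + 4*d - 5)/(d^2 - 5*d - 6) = (-d^2 - 4*d + 5)/(-d^2 + 5*d + 6)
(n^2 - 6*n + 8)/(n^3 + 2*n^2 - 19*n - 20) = (n - 2)/(n^2 + 6*n + 5)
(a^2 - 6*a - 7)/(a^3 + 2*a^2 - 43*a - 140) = (a + 1)/(a^2 + 9*a + 20)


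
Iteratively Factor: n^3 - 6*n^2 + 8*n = (n)*(n^2 - 6*n + 8) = n*(n - 4)*(n - 2)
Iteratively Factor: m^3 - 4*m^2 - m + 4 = (m - 4)*(m^2 - 1) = (m - 4)*(m + 1)*(m - 1)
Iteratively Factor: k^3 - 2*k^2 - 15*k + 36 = (k + 4)*(k^2 - 6*k + 9) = (k - 3)*(k + 4)*(k - 3)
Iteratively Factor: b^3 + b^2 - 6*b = (b - 2)*(b^2 + 3*b) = b*(b - 2)*(b + 3)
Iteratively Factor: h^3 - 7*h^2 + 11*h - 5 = (h - 1)*(h^2 - 6*h + 5) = (h - 5)*(h - 1)*(h - 1)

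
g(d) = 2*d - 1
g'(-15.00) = 2.00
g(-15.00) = -31.00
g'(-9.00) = 2.00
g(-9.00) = -19.00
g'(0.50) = 2.00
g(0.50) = 0.00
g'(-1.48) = 2.00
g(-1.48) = -3.96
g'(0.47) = 2.00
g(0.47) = -0.06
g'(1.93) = 2.00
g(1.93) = 2.86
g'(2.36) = 2.00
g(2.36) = 3.72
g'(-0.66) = 2.00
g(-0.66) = -2.32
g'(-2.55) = 2.00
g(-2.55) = -6.10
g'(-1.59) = 2.00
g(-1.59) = -4.18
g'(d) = 2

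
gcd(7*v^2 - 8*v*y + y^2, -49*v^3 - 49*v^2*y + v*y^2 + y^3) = -7*v + y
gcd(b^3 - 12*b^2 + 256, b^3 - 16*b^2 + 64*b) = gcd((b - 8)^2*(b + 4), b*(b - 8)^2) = b^2 - 16*b + 64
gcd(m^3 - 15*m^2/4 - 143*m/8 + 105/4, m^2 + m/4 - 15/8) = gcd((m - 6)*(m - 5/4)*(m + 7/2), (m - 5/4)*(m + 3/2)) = m - 5/4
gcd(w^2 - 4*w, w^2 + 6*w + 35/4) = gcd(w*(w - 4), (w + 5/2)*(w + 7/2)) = 1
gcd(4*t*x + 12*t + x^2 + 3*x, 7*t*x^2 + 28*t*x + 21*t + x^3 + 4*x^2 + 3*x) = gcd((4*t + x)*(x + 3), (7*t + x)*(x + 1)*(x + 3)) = x + 3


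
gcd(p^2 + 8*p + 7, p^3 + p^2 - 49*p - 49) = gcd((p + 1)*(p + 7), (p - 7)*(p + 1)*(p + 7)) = p^2 + 8*p + 7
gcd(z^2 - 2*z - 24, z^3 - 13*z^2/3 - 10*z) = z - 6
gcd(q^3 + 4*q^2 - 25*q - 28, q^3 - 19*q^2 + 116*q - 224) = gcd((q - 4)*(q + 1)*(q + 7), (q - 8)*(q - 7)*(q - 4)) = q - 4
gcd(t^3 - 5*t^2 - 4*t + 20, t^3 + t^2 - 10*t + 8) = t - 2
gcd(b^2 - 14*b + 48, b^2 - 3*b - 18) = b - 6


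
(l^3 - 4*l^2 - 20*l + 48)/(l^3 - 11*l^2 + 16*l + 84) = (l^2 + 2*l - 8)/(l^2 - 5*l - 14)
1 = 1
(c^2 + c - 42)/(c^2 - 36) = (c + 7)/(c + 6)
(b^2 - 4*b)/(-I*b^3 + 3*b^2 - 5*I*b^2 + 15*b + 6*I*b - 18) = I*b*(b - 4)/(b^3 + b^2*(5 + 3*I) + 3*b*(-2 + 5*I) - 18*I)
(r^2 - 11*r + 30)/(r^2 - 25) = (r - 6)/(r + 5)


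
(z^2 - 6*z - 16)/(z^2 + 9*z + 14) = (z - 8)/(z + 7)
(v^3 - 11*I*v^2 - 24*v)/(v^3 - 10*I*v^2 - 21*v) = (v - 8*I)/(v - 7*I)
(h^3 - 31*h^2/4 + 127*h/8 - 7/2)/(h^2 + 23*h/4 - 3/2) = (h^2 - 15*h/2 + 14)/(h + 6)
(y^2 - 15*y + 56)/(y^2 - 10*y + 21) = (y - 8)/(y - 3)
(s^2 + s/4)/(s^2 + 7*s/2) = (4*s + 1)/(2*(2*s + 7))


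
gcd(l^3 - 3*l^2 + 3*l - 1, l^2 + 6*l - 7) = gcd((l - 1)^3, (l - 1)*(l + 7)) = l - 1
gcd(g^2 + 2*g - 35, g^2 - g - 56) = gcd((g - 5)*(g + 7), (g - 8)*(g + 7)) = g + 7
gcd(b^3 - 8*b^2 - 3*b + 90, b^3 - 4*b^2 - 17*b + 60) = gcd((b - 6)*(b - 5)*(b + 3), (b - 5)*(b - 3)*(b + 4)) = b - 5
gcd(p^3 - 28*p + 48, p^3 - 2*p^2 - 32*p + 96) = p^2 + 2*p - 24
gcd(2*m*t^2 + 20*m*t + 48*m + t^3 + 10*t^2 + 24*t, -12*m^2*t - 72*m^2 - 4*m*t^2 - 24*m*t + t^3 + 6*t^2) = 2*m*t + 12*m + t^2 + 6*t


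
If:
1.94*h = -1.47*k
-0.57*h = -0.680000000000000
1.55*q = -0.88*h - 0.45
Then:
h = 1.19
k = -1.57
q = -0.97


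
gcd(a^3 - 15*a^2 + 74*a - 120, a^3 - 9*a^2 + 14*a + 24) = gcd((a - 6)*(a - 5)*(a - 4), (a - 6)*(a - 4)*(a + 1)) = a^2 - 10*a + 24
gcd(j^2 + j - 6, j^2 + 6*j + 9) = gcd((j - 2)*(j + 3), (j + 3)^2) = j + 3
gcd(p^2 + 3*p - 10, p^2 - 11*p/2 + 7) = p - 2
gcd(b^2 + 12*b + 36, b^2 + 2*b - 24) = b + 6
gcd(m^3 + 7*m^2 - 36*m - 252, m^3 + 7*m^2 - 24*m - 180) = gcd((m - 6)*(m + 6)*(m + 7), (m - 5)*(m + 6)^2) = m + 6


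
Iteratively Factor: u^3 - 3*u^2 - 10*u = (u + 2)*(u^2 - 5*u) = u*(u + 2)*(u - 5)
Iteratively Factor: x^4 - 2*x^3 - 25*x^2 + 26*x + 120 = (x - 3)*(x^3 + x^2 - 22*x - 40) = (x - 3)*(x + 2)*(x^2 - x - 20) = (x - 3)*(x + 2)*(x + 4)*(x - 5)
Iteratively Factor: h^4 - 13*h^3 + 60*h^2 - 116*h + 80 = (h - 2)*(h^3 - 11*h^2 + 38*h - 40) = (h - 5)*(h - 2)*(h^2 - 6*h + 8) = (h - 5)*(h - 4)*(h - 2)*(h - 2)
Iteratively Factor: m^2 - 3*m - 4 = (m + 1)*(m - 4)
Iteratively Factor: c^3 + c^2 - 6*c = (c)*(c^2 + c - 6) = c*(c + 3)*(c - 2)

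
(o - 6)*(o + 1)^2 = o^3 - 4*o^2 - 11*o - 6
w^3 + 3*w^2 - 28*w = w*(w - 4)*(w + 7)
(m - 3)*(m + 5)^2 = m^3 + 7*m^2 - 5*m - 75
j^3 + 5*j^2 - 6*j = j*(j - 1)*(j + 6)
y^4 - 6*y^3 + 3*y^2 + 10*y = y*(y - 5)*(y - 2)*(y + 1)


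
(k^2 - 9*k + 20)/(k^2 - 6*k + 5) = (k - 4)/(k - 1)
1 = 1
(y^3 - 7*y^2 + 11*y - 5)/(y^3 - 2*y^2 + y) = (y - 5)/y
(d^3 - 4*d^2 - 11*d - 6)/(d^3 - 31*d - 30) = (d + 1)/(d + 5)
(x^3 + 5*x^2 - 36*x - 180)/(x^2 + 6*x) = x - 1 - 30/x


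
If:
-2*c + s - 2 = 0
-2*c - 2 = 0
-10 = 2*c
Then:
No Solution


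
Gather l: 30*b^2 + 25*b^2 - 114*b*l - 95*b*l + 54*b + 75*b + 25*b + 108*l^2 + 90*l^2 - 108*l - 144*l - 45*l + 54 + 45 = 55*b^2 + 154*b + 198*l^2 + l*(-209*b - 297) + 99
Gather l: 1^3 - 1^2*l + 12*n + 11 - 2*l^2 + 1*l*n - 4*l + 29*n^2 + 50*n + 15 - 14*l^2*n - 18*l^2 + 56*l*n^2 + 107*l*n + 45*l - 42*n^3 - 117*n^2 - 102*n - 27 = l^2*(-14*n - 20) + l*(56*n^2 + 108*n + 40) - 42*n^3 - 88*n^2 - 40*n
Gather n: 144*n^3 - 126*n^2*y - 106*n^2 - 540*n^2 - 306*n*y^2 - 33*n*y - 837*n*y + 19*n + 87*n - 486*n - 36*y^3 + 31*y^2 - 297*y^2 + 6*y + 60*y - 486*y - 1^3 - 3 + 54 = 144*n^3 + n^2*(-126*y - 646) + n*(-306*y^2 - 870*y - 380) - 36*y^3 - 266*y^2 - 420*y + 50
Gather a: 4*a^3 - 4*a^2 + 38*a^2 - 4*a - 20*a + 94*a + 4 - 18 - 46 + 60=4*a^3 + 34*a^2 + 70*a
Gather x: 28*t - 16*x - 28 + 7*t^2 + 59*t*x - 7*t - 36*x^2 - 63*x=7*t^2 + 21*t - 36*x^2 + x*(59*t - 79) - 28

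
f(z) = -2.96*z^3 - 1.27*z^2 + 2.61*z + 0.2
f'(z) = -8.88*z^2 - 2.54*z + 2.61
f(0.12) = 0.49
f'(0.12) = 2.18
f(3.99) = -197.63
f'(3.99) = -148.90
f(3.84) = -176.11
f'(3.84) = -138.08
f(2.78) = -65.95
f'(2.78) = -73.08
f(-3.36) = 89.37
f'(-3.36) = -89.11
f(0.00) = 0.20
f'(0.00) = 2.61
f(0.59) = 0.69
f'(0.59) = -1.98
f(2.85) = -71.20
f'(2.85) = -76.76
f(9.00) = -2237.02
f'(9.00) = -739.53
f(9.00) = -2237.02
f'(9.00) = -739.53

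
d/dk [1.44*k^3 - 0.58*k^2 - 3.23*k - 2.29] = 4.32*k^2 - 1.16*k - 3.23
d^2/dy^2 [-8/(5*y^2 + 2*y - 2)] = 16*(25*y^2 + 10*y - 4*(5*y + 1)^2 - 10)/(5*y^2 + 2*y - 2)^3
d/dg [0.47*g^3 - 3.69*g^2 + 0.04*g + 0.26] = 1.41*g^2 - 7.38*g + 0.04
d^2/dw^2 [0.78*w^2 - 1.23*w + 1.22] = 1.56000000000000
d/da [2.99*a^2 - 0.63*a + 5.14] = 5.98*a - 0.63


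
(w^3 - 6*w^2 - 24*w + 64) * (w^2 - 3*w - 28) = w^5 - 9*w^4 - 34*w^3 + 304*w^2 + 480*w - 1792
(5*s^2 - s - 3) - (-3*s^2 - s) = 8*s^2 - 3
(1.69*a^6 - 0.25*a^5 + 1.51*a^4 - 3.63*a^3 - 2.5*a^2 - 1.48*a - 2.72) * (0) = 0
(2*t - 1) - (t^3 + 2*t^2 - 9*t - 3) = -t^3 - 2*t^2 + 11*t + 2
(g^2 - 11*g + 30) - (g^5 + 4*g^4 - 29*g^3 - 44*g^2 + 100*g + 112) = -g^5 - 4*g^4 + 29*g^3 + 45*g^2 - 111*g - 82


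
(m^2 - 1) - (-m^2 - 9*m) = 2*m^2 + 9*m - 1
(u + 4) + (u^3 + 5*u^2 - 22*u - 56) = u^3 + 5*u^2 - 21*u - 52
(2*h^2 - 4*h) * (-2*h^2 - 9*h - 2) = -4*h^4 - 10*h^3 + 32*h^2 + 8*h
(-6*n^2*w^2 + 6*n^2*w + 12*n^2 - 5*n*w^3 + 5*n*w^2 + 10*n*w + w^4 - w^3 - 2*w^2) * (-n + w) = 6*n^3*w^2 - 6*n^3*w - 12*n^3 - n^2*w^3 + n^2*w^2 + 2*n^2*w - 6*n*w^4 + 6*n*w^3 + 12*n*w^2 + w^5 - w^4 - 2*w^3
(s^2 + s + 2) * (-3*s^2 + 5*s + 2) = -3*s^4 + 2*s^3 + s^2 + 12*s + 4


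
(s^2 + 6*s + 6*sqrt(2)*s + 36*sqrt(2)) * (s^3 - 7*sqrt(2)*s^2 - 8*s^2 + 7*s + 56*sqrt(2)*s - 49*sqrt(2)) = s^5 - 2*s^4 - sqrt(2)*s^4 - 125*s^3 + 2*sqrt(2)*s^3 + 41*sqrt(2)*s^2 + 210*s^2 - 42*sqrt(2)*s + 3444*s - 3528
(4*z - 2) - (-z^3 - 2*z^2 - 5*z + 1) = z^3 + 2*z^2 + 9*z - 3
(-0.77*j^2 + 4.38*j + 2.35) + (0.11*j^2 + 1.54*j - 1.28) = -0.66*j^2 + 5.92*j + 1.07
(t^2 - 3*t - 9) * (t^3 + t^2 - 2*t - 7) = t^5 - 2*t^4 - 14*t^3 - 10*t^2 + 39*t + 63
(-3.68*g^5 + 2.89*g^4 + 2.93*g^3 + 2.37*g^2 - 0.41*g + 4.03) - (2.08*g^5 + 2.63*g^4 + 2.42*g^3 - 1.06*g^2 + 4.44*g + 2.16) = -5.76*g^5 + 0.26*g^4 + 0.51*g^3 + 3.43*g^2 - 4.85*g + 1.87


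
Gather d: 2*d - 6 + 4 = 2*d - 2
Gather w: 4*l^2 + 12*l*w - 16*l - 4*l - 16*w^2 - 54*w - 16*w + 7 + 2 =4*l^2 - 20*l - 16*w^2 + w*(12*l - 70) + 9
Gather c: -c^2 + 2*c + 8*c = -c^2 + 10*c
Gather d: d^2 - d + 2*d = d^2 + d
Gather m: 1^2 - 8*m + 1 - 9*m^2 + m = -9*m^2 - 7*m + 2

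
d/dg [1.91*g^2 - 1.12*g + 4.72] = 3.82*g - 1.12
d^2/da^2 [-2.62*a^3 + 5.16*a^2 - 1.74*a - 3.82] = 10.32 - 15.72*a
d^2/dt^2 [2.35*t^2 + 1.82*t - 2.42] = 4.70000000000000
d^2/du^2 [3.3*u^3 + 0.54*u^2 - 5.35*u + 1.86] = 19.8*u + 1.08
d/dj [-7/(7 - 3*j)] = -21/(3*j - 7)^2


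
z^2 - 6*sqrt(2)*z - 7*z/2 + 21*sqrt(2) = (z - 7/2)*(z - 6*sqrt(2))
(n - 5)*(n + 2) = n^2 - 3*n - 10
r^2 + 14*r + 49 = (r + 7)^2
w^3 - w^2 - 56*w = w*(w - 8)*(w + 7)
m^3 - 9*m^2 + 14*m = m*(m - 7)*(m - 2)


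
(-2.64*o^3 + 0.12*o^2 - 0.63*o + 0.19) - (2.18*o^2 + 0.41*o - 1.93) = -2.64*o^3 - 2.06*o^2 - 1.04*o + 2.12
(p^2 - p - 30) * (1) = p^2 - p - 30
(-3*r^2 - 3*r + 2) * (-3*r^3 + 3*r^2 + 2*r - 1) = 9*r^5 - 21*r^3 + 3*r^2 + 7*r - 2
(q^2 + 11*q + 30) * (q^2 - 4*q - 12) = q^4 + 7*q^3 - 26*q^2 - 252*q - 360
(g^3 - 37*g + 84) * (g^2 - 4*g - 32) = g^5 - 4*g^4 - 69*g^3 + 232*g^2 + 848*g - 2688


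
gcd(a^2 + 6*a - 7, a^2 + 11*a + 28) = a + 7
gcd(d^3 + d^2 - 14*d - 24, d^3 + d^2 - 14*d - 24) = d^3 + d^2 - 14*d - 24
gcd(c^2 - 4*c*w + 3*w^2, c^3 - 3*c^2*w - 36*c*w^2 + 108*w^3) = -c + 3*w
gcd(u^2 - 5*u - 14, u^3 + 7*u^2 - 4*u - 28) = u + 2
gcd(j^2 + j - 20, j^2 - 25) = j + 5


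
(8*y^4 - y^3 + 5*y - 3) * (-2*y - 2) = -16*y^5 - 14*y^4 + 2*y^3 - 10*y^2 - 4*y + 6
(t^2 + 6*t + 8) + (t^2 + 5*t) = 2*t^2 + 11*t + 8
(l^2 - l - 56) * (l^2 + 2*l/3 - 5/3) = l^4 - l^3/3 - 175*l^2/3 - 107*l/3 + 280/3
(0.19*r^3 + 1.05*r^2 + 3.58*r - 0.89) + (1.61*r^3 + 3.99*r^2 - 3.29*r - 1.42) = 1.8*r^3 + 5.04*r^2 + 0.29*r - 2.31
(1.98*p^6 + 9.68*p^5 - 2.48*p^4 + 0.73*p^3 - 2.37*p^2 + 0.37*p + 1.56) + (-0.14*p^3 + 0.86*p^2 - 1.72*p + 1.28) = 1.98*p^6 + 9.68*p^5 - 2.48*p^4 + 0.59*p^3 - 1.51*p^2 - 1.35*p + 2.84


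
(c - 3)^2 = c^2 - 6*c + 9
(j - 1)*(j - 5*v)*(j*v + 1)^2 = j^4*v^2 - 5*j^3*v^3 - j^3*v^2 + 2*j^3*v + 5*j^2*v^3 - 10*j^2*v^2 - 2*j^2*v + j^2 + 10*j*v^2 - 5*j*v - j + 5*v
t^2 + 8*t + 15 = (t + 3)*(t + 5)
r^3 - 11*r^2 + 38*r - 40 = (r - 5)*(r - 4)*(r - 2)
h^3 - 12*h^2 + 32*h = h*(h - 8)*(h - 4)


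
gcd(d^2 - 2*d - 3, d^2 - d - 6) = d - 3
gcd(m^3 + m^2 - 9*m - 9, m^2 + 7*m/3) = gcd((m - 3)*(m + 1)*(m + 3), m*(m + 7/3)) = 1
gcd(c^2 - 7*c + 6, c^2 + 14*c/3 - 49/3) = 1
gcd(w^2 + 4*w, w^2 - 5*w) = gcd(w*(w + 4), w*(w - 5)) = w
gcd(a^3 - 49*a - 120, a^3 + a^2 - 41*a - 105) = a^2 + 8*a + 15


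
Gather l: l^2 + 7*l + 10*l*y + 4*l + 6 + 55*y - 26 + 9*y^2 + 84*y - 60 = l^2 + l*(10*y + 11) + 9*y^2 + 139*y - 80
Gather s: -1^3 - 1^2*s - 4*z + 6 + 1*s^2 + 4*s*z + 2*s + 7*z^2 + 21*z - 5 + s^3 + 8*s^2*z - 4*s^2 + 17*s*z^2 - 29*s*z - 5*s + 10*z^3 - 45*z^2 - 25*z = s^3 + s^2*(8*z - 3) + s*(17*z^2 - 25*z - 4) + 10*z^3 - 38*z^2 - 8*z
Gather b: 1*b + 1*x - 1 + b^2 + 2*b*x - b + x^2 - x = b^2 + 2*b*x + x^2 - 1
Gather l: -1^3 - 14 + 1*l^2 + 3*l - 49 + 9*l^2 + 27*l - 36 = 10*l^2 + 30*l - 100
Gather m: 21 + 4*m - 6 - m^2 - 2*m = -m^2 + 2*m + 15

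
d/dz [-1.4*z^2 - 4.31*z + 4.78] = -2.8*z - 4.31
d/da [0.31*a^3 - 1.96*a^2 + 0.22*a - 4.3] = 0.93*a^2 - 3.92*a + 0.22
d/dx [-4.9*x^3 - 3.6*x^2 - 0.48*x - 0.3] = -14.7*x^2 - 7.2*x - 0.48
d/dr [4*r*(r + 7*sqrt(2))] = 8*r + 28*sqrt(2)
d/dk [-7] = 0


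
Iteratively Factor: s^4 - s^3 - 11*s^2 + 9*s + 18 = (s - 3)*(s^3 + 2*s^2 - 5*s - 6) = (s - 3)*(s - 2)*(s^2 + 4*s + 3) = (s - 3)*(s - 2)*(s + 1)*(s + 3)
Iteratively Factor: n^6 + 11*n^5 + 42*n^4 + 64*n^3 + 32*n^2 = (n + 1)*(n^5 + 10*n^4 + 32*n^3 + 32*n^2) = n*(n + 1)*(n^4 + 10*n^3 + 32*n^2 + 32*n) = n*(n + 1)*(n + 4)*(n^3 + 6*n^2 + 8*n) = n*(n + 1)*(n + 4)^2*(n^2 + 2*n) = n*(n + 1)*(n + 2)*(n + 4)^2*(n)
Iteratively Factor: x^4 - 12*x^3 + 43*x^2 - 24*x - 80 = (x - 4)*(x^3 - 8*x^2 + 11*x + 20) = (x - 4)*(x + 1)*(x^2 - 9*x + 20) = (x - 4)^2*(x + 1)*(x - 5)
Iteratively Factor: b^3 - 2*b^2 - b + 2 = (b + 1)*(b^2 - 3*b + 2) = (b - 1)*(b + 1)*(b - 2)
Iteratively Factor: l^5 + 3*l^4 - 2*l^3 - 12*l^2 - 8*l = (l + 2)*(l^4 + l^3 - 4*l^2 - 4*l) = (l + 1)*(l + 2)*(l^3 - 4*l) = (l + 1)*(l + 2)^2*(l^2 - 2*l) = (l - 2)*(l + 1)*(l + 2)^2*(l)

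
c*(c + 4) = c^2 + 4*c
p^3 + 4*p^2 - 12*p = p*(p - 2)*(p + 6)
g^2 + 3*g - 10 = (g - 2)*(g + 5)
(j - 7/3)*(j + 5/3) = j^2 - 2*j/3 - 35/9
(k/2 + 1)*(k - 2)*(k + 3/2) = k^3/2 + 3*k^2/4 - 2*k - 3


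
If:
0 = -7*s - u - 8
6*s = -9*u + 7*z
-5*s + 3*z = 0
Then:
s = -108/103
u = -68/103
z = -180/103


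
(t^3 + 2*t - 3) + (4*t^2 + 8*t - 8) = t^3 + 4*t^2 + 10*t - 11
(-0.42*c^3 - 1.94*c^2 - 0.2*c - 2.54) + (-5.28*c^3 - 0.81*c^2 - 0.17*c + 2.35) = -5.7*c^3 - 2.75*c^2 - 0.37*c - 0.19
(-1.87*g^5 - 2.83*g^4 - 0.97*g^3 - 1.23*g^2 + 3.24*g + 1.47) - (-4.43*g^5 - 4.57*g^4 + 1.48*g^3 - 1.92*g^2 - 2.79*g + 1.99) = 2.56*g^5 + 1.74*g^4 - 2.45*g^3 + 0.69*g^2 + 6.03*g - 0.52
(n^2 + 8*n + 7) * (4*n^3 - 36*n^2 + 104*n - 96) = 4*n^5 - 4*n^4 - 156*n^3 + 484*n^2 - 40*n - 672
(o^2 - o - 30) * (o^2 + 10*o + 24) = o^4 + 9*o^3 - 16*o^2 - 324*o - 720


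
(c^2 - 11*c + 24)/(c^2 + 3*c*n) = (c^2 - 11*c + 24)/(c*(c + 3*n))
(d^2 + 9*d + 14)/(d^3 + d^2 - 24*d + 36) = (d^2 + 9*d + 14)/(d^3 + d^2 - 24*d + 36)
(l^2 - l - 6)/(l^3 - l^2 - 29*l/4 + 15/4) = 4*(l + 2)/(4*l^2 + 8*l - 5)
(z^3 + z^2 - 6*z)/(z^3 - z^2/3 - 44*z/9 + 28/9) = 9*z*(z + 3)/(9*z^2 + 15*z - 14)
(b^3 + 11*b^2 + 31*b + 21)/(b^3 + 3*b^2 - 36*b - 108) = (b^2 + 8*b + 7)/(b^2 - 36)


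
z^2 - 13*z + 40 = (z - 8)*(z - 5)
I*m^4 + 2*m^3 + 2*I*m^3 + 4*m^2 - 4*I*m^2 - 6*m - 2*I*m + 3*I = (m + 3)*(m - I)^2*(I*m - I)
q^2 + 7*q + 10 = (q + 2)*(q + 5)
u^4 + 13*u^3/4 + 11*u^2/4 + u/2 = u*(u + 1/4)*(u + 1)*(u + 2)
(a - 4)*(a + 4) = a^2 - 16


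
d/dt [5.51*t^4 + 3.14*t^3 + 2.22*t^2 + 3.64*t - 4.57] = 22.04*t^3 + 9.42*t^2 + 4.44*t + 3.64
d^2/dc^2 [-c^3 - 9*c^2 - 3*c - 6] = -6*c - 18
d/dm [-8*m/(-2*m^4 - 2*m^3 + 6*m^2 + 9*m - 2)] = 16*(-3*m^4 - 2*m^3 + 3*m^2 + 1)/(4*m^8 + 8*m^7 - 20*m^6 - 60*m^5 + 8*m^4 + 116*m^3 + 57*m^2 - 36*m + 4)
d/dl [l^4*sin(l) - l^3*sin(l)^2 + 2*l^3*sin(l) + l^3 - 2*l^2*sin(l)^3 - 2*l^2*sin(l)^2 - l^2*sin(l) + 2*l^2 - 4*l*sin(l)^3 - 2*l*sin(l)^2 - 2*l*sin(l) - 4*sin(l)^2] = l^4*cos(l) + 4*l^3*sin(l) - l^3*sin(2*l) + 2*l^3*cos(l) + 6*l^2*sin(l) - 2*l^2*sin(2*l) - 5*l^2*cos(l)/2 + 3*l^2*cos(2*l)/2 + 3*l^2*cos(3*l)/2 + 3*l^2/2 - 3*l*sin(l) + l*sin(3*l) - 2*sqrt(2)*l*sin(l + pi/4) - 3*l*cos(l) + 3*l*cos(3*l) + 2*sqrt(2)*l*cos(2*l + pi/4) + 2*l - 5*sin(l) - 4*sin(2*l) + sin(3*l) + cos(2*l) - 1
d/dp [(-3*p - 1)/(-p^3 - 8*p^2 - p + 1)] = (3*p^3 + 24*p^2 + 3*p - (3*p + 1)*(3*p^2 + 16*p + 1) - 3)/(p^3 + 8*p^2 + p - 1)^2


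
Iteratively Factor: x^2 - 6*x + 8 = (x - 2)*(x - 4)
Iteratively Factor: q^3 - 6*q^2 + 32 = (q - 4)*(q^2 - 2*q - 8) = (q - 4)*(q + 2)*(q - 4)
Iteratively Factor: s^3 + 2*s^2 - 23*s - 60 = (s + 3)*(s^2 - s - 20) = (s - 5)*(s + 3)*(s + 4)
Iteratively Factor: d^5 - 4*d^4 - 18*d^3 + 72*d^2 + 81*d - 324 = (d - 3)*(d^4 - d^3 - 21*d^2 + 9*d + 108) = (d - 3)*(d + 3)*(d^3 - 4*d^2 - 9*d + 36) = (d - 3)^2*(d + 3)*(d^2 - d - 12) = (d - 4)*(d - 3)^2*(d + 3)*(d + 3)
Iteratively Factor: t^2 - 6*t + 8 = (t - 4)*(t - 2)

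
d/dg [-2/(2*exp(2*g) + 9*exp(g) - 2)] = (8*exp(g) + 18)*exp(g)/(2*exp(2*g) + 9*exp(g) - 2)^2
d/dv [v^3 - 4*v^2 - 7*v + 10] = 3*v^2 - 8*v - 7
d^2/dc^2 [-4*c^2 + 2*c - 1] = -8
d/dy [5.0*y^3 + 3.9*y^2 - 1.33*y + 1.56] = 15.0*y^2 + 7.8*y - 1.33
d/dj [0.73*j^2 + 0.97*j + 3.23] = 1.46*j + 0.97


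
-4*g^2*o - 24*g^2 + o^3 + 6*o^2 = (-2*g + o)*(2*g + o)*(o + 6)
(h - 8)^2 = h^2 - 16*h + 64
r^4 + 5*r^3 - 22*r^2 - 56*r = r*(r - 4)*(r + 2)*(r + 7)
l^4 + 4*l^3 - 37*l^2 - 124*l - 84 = (l - 6)*(l + 1)*(l + 2)*(l + 7)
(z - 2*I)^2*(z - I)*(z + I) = z^4 - 4*I*z^3 - 3*z^2 - 4*I*z - 4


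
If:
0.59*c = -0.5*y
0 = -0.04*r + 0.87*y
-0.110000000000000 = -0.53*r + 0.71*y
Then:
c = -0.01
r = 0.22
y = 0.01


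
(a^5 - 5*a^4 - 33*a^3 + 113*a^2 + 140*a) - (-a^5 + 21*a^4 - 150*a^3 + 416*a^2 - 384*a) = 2*a^5 - 26*a^4 + 117*a^3 - 303*a^2 + 524*a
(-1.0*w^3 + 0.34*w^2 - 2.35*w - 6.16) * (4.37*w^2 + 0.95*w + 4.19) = -4.37*w^5 + 0.5358*w^4 - 14.1365*w^3 - 27.7271*w^2 - 15.6985*w - 25.8104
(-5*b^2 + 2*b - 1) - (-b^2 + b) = -4*b^2 + b - 1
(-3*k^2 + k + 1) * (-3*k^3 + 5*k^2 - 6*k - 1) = 9*k^5 - 18*k^4 + 20*k^3 + 2*k^2 - 7*k - 1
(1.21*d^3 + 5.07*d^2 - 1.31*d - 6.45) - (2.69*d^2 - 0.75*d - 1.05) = 1.21*d^3 + 2.38*d^2 - 0.56*d - 5.4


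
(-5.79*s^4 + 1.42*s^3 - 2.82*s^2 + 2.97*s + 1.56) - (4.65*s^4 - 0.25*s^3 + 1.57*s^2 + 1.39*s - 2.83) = -10.44*s^4 + 1.67*s^3 - 4.39*s^2 + 1.58*s + 4.39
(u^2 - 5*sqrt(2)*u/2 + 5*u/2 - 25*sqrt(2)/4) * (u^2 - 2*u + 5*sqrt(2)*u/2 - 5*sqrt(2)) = u^4 + u^3/2 - 35*u^2/2 - 25*u/4 + 125/2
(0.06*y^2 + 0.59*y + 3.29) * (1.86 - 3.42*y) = -0.2052*y^3 - 1.9062*y^2 - 10.1544*y + 6.1194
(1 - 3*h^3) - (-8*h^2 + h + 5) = -3*h^3 + 8*h^2 - h - 4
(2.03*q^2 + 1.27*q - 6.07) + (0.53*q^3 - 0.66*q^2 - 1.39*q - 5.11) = 0.53*q^3 + 1.37*q^2 - 0.12*q - 11.18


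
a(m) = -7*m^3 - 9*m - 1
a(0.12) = -2.09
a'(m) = -21*m^2 - 9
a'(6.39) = -866.47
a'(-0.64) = -17.60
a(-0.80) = 9.78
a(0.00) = -1.00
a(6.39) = -1884.93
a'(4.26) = -390.10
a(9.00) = -5185.00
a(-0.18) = 0.66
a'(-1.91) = -85.61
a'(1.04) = -31.71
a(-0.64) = 6.60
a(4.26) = -580.50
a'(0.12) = -9.30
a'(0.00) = -9.00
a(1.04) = -18.23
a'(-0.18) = -9.68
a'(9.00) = -1710.00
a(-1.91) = 64.97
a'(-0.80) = -22.44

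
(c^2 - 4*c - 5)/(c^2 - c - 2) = (c - 5)/(c - 2)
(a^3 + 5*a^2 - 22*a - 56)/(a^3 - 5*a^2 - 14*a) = (a^2 + 3*a - 28)/(a*(a - 7))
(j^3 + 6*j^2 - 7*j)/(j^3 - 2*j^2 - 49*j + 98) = j*(j - 1)/(j^2 - 9*j + 14)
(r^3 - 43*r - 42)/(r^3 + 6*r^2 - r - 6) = (r - 7)/(r - 1)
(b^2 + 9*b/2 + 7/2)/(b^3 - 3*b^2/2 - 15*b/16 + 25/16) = 8*(2*b + 7)/(16*b^2 - 40*b + 25)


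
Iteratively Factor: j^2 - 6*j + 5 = (j - 1)*(j - 5)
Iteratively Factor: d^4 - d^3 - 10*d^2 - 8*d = (d)*(d^3 - d^2 - 10*d - 8) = d*(d + 1)*(d^2 - 2*d - 8) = d*(d - 4)*(d + 1)*(d + 2)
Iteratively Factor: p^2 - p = (p)*(p - 1)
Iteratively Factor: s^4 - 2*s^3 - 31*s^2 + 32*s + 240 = (s + 4)*(s^3 - 6*s^2 - 7*s + 60) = (s - 5)*(s + 4)*(s^2 - s - 12) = (s - 5)*(s - 4)*(s + 4)*(s + 3)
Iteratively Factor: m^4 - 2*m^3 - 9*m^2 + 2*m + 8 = (m + 2)*(m^3 - 4*m^2 - m + 4) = (m + 1)*(m + 2)*(m^2 - 5*m + 4) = (m - 4)*(m + 1)*(m + 2)*(m - 1)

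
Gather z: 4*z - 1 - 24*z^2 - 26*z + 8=-24*z^2 - 22*z + 7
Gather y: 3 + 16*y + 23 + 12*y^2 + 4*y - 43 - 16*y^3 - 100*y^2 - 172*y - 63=-16*y^3 - 88*y^2 - 152*y - 80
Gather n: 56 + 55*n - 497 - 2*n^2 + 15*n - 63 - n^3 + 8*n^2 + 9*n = -n^3 + 6*n^2 + 79*n - 504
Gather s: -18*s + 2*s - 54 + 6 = -16*s - 48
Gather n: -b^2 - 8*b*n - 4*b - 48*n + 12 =-b^2 - 4*b + n*(-8*b - 48) + 12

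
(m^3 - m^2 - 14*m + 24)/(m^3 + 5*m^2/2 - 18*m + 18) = 2*(m^2 + m - 12)/(2*m^2 + 9*m - 18)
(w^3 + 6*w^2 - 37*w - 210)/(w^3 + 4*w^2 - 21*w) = (w^2 - w - 30)/(w*(w - 3))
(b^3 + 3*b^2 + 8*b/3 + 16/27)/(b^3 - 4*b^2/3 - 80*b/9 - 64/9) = (b + 1/3)/(b - 4)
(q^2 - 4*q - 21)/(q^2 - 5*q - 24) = (q - 7)/(q - 8)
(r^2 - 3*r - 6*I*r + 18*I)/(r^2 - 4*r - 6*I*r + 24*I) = (r - 3)/(r - 4)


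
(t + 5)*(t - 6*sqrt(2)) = t^2 - 6*sqrt(2)*t + 5*t - 30*sqrt(2)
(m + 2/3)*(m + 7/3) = m^2 + 3*m + 14/9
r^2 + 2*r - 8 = (r - 2)*(r + 4)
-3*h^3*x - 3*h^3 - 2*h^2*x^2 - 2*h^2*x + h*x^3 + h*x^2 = (-3*h + x)*(h + x)*(h*x + h)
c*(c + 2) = c^2 + 2*c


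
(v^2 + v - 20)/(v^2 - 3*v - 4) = (v + 5)/(v + 1)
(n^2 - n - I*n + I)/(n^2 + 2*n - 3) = (n - I)/(n + 3)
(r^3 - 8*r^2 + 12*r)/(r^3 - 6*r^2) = (r - 2)/r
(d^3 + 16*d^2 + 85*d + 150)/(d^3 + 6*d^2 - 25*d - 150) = (d + 5)/(d - 5)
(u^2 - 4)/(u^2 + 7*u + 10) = (u - 2)/(u + 5)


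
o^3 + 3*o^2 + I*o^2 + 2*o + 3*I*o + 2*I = (o + 1)*(o + 2)*(o + I)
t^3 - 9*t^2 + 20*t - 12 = (t - 6)*(t - 2)*(t - 1)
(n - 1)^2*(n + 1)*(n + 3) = n^4 + 2*n^3 - 4*n^2 - 2*n + 3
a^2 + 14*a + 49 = (a + 7)^2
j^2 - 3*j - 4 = (j - 4)*(j + 1)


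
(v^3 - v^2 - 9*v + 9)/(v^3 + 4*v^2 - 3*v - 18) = (v^2 - 4*v + 3)/(v^2 + v - 6)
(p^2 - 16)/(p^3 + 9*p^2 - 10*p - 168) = (p + 4)/(p^2 + 13*p + 42)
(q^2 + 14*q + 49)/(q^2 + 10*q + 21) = (q + 7)/(q + 3)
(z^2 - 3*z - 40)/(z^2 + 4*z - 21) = (z^2 - 3*z - 40)/(z^2 + 4*z - 21)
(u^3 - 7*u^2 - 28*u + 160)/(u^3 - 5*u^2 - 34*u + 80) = (u - 4)/(u - 2)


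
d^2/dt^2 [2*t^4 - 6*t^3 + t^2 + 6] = 24*t^2 - 36*t + 2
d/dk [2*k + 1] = 2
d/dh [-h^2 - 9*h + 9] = -2*h - 9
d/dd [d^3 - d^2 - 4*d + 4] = 3*d^2 - 2*d - 4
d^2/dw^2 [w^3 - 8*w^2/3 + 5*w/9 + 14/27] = 6*w - 16/3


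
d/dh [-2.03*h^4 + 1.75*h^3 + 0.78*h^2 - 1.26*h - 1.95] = -8.12*h^3 + 5.25*h^2 + 1.56*h - 1.26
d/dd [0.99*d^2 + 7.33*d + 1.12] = 1.98*d + 7.33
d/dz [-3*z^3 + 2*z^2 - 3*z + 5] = -9*z^2 + 4*z - 3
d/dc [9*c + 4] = 9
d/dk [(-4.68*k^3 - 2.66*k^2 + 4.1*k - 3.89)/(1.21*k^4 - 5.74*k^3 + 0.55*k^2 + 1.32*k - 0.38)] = (5.6628*k^6 + 6.4372*k^5 - 32.7254*k^4 + 53.5404*k^3 - 67.4168*k^2 + 6.3006*k + 3.5768)/(1.4641*k^8 - 13.8908*k^7 + 34.2786*k^6 - 3.1196*k^5 - 15.7707*k^4 + 5.8144*k^3 + 1.3244*k^2 - 1.0032*k + 0.1444)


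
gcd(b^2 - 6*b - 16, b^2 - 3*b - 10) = b + 2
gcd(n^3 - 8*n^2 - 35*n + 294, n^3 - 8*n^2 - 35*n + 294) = n^3 - 8*n^2 - 35*n + 294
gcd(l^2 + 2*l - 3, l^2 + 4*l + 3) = l + 3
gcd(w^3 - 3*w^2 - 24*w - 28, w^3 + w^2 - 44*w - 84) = w^2 - 5*w - 14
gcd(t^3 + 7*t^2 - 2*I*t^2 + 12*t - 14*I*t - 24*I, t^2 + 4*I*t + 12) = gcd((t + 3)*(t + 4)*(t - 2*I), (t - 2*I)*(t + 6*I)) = t - 2*I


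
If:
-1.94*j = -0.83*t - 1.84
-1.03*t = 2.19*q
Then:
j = 0.427835051546392*t + 0.948453608247423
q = -0.470319634703196*t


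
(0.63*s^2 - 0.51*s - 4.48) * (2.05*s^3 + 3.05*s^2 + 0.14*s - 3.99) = 1.2915*s^5 + 0.876*s^4 - 10.6513*s^3 - 16.2491*s^2 + 1.4077*s + 17.8752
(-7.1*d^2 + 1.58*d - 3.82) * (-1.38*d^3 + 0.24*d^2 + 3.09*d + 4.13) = 9.798*d^5 - 3.8844*d^4 - 16.2882*d^3 - 25.3576*d^2 - 5.2784*d - 15.7766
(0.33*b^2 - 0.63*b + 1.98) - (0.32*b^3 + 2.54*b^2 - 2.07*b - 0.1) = -0.32*b^3 - 2.21*b^2 + 1.44*b + 2.08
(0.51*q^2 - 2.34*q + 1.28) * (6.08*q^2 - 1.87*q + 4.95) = 3.1008*q^4 - 15.1809*q^3 + 14.6827*q^2 - 13.9766*q + 6.336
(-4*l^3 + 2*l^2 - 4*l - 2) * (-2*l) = 8*l^4 - 4*l^3 + 8*l^2 + 4*l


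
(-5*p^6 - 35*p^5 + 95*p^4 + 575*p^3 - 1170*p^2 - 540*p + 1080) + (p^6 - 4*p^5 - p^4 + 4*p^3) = -4*p^6 - 39*p^5 + 94*p^4 + 579*p^3 - 1170*p^2 - 540*p + 1080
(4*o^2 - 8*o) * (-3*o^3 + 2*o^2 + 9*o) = -12*o^5 + 32*o^4 + 20*o^3 - 72*o^2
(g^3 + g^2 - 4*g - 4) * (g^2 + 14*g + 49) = g^5 + 15*g^4 + 59*g^3 - 11*g^2 - 252*g - 196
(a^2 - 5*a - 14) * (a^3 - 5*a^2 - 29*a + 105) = a^5 - 10*a^4 - 18*a^3 + 320*a^2 - 119*a - 1470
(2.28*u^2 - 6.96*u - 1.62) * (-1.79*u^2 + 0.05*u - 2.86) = -4.0812*u^4 + 12.5724*u^3 - 3.969*u^2 + 19.8246*u + 4.6332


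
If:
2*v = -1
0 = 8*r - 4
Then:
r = 1/2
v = -1/2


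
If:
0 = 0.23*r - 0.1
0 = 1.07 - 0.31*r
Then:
No Solution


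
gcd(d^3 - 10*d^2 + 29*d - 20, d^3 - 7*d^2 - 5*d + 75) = d - 5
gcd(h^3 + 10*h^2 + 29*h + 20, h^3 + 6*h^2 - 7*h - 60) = h^2 + 9*h + 20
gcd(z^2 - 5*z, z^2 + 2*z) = z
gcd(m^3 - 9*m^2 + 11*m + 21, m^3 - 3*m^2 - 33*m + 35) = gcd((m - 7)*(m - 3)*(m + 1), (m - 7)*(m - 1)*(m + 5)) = m - 7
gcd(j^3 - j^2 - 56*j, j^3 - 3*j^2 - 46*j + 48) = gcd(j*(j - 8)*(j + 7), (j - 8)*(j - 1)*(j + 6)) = j - 8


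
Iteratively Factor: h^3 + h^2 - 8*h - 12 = (h - 3)*(h^2 + 4*h + 4) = (h - 3)*(h + 2)*(h + 2)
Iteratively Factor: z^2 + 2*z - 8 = (z - 2)*(z + 4)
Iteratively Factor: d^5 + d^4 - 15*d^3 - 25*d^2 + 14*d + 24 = (d - 1)*(d^4 + 2*d^3 - 13*d^2 - 38*d - 24) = (d - 1)*(d + 3)*(d^3 - d^2 - 10*d - 8) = (d - 1)*(d + 2)*(d + 3)*(d^2 - 3*d - 4) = (d - 4)*(d - 1)*(d + 2)*(d + 3)*(d + 1)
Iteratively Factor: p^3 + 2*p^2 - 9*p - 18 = (p - 3)*(p^2 + 5*p + 6) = (p - 3)*(p + 2)*(p + 3)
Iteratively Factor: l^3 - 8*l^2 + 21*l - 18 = (l - 2)*(l^2 - 6*l + 9) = (l - 3)*(l - 2)*(l - 3)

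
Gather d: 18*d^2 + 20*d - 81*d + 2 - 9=18*d^2 - 61*d - 7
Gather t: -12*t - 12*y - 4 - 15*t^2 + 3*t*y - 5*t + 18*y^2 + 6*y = -15*t^2 + t*(3*y - 17) + 18*y^2 - 6*y - 4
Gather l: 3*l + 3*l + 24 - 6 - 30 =6*l - 12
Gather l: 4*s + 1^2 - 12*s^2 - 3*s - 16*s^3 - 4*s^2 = -16*s^3 - 16*s^2 + s + 1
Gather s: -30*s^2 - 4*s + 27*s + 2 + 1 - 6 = -30*s^2 + 23*s - 3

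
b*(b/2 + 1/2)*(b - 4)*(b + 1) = b^4/2 - b^3 - 7*b^2/2 - 2*b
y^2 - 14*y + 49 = (y - 7)^2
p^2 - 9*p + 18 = (p - 6)*(p - 3)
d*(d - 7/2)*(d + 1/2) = d^3 - 3*d^2 - 7*d/4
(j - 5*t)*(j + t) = j^2 - 4*j*t - 5*t^2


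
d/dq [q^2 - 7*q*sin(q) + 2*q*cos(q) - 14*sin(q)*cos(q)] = -2*q*sin(q) - 7*q*cos(q) + 2*q - 7*sin(q) + 2*cos(q) - 14*cos(2*q)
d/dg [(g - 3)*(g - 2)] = 2*g - 5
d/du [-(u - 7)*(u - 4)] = 11 - 2*u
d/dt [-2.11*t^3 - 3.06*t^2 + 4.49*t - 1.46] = -6.33*t^2 - 6.12*t + 4.49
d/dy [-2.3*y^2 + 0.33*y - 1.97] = 0.33 - 4.6*y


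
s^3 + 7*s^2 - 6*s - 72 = (s - 3)*(s + 4)*(s + 6)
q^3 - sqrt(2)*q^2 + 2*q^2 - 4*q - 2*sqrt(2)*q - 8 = (q + 2)*(q - 2*sqrt(2))*(q + sqrt(2))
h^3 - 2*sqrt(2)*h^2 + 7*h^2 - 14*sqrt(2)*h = h*(h + 7)*(h - 2*sqrt(2))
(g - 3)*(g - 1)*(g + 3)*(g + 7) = g^4 + 6*g^3 - 16*g^2 - 54*g + 63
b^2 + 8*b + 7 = (b + 1)*(b + 7)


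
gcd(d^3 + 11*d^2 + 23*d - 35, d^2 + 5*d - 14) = d + 7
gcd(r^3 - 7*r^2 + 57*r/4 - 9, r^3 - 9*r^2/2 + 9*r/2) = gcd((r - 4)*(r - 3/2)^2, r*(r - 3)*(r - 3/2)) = r - 3/2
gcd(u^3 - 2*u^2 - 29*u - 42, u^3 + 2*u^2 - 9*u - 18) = u^2 + 5*u + 6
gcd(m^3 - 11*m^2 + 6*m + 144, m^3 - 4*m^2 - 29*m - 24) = m^2 - 5*m - 24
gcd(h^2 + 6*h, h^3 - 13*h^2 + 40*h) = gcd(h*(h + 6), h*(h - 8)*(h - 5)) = h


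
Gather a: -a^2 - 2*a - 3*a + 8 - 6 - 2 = -a^2 - 5*a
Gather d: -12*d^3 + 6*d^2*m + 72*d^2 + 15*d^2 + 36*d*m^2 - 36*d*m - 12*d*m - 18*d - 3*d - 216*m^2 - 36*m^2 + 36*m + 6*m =-12*d^3 + d^2*(6*m + 87) + d*(36*m^2 - 48*m - 21) - 252*m^2 + 42*m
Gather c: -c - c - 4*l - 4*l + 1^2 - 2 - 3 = -2*c - 8*l - 4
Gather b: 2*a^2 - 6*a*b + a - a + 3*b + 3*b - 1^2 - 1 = 2*a^2 + b*(6 - 6*a) - 2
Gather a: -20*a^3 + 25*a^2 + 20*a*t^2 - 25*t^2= -20*a^3 + 25*a^2 + 20*a*t^2 - 25*t^2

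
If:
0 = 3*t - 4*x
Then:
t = 4*x/3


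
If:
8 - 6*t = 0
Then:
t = 4/3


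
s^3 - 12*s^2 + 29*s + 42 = (s - 7)*(s - 6)*(s + 1)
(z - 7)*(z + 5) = z^2 - 2*z - 35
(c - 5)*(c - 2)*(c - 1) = c^3 - 8*c^2 + 17*c - 10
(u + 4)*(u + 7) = u^2 + 11*u + 28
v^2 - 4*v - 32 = (v - 8)*(v + 4)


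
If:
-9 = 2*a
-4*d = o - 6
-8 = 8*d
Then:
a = -9/2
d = -1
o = 10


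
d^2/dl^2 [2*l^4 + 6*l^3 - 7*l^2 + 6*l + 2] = 24*l^2 + 36*l - 14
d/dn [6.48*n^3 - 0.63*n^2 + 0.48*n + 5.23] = 19.44*n^2 - 1.26*n + 0.48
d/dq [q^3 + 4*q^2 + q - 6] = 3*q^2 + 8*q + 1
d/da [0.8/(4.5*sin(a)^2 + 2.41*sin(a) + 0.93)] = -(7.2*sin(a) + 1.928)*cos(a)/(4.5*sin(a)^2 + 2.41*sin(a) + 0.93)^2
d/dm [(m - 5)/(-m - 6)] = -11/(m + 6)^2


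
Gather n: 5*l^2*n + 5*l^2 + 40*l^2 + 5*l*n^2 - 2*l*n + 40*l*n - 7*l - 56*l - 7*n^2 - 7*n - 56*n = 45*l^2 - 63*l + n^2*(5*l - 7) + n*(5*l^2 + 38*l - 63)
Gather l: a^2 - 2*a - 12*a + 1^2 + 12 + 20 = a^2 - 14*a + 33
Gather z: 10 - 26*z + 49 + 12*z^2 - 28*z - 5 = 12*z^2 - 54*z + 54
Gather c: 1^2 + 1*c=c + 1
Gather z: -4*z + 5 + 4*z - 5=0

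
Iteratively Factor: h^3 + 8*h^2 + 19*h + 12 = (h + 4)*(h^2 + 4*h + 3) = (h + 3)*(h + 4)*(h + 1)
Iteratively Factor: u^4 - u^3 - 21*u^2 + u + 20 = (u + 4)*(u^3 - 5*u^2 - u + 5) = (u - 1)*(u + 4)*(u^2 - 4*u - 5) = (u - 1)*(u + 1)*(u + 4)*(u - 5)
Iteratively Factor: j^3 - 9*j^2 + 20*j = (j - 5)*(j^2 - 4*j) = (j - 5)*(j - 4)*(j)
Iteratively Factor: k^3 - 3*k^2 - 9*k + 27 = (k - 3)*(k^2 - 9) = (k - 3)*(k + 3)*(k - 3)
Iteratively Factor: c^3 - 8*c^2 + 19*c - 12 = (c - 4)*(c^2 - 4*c + 3) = (c - 4)*(c - 3)*(c - 1)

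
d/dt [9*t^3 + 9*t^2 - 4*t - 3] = 27*t^2 + 18*t - 4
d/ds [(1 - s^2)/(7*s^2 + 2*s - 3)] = 2*(-s^2 - 4*s - 1)/(49*s^4 + 28*s^3 - 38*s^2 - 12*s + 9)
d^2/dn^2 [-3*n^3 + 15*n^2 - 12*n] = 30 - 18*n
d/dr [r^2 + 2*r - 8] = 2*r + 2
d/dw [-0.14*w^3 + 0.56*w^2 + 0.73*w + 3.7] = -0.42*w^2 + 1.12*w + 0.73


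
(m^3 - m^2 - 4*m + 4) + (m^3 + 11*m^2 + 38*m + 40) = 2*m^3 + 10*m^2 + 34*m + 44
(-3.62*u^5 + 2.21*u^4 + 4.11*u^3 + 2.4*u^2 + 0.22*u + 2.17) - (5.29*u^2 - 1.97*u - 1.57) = -3.62*u^5 + 2.21*u^4 + 4.11*u^3 - 2.89*u^2 + 2.19*u + 3.74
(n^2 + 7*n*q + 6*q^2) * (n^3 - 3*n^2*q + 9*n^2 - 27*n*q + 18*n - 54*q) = n^5 + 4*n^4*q + 9*n^4 - 15*n^3*q^2 + 36*n^3*q + 18*n^3 - 18*n^2*q^3 - 135*n^2*q^2 + 72*n^2*q - 162*n*q^3 - 270*n*q^2 - 324*q^3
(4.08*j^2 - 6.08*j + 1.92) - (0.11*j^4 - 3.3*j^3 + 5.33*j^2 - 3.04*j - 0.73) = -0.11*j^4 + 3.3*j^3 - 1.25*j^2 - 3.04*j + 2.65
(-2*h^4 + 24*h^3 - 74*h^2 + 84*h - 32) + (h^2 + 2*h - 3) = -2*h^4 + 24*h^3 - 73*h^2 + 86*h - 35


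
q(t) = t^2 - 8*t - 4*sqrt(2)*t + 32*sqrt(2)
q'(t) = 2*t - 8 - 4*sqrt(2)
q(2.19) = 20.14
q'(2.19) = -9.28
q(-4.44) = 125.60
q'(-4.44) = -22.54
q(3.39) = 10.45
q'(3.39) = -6.88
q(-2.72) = 89.80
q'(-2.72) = -19.10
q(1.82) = 23.71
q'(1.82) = -10.02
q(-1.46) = 67.33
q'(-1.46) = -16.58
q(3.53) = 9.51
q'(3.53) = -6.60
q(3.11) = 12.45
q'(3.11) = -7.44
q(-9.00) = 249.17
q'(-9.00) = -31.66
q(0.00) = 45.25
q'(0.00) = -13.66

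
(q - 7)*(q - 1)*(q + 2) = q^3 - 6*q^2 - 9*q + 14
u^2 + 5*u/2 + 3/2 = (u + 1)*(u + 3/2)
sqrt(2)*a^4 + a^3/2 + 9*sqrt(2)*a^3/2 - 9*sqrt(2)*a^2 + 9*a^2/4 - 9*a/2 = a*(a - 3/2)*(a + 6)*(sqrt(2)*a + 1/2)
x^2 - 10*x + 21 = (x - 7)*(x - 3)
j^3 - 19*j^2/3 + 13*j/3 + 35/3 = (j - 5)*(j - 7/3)*(j + 1)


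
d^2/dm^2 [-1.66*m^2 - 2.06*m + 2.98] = -3.32000000000000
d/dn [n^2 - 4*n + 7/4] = 2*n - 4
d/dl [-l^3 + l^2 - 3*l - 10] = -3*l^2 + 2*l - 3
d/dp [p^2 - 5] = 2*p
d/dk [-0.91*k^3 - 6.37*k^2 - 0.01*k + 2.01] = -2.73*k^2 - 12.74*k - 0.01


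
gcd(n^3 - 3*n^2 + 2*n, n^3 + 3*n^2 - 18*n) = n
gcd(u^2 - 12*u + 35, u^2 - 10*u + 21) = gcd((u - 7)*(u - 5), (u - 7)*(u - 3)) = u - 7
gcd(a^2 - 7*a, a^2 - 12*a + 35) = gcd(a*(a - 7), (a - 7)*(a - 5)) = a - 7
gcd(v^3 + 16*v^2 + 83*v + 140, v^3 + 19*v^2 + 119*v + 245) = v^2 + 12*v + 35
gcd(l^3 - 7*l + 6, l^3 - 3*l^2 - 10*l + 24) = l^2 + l - 6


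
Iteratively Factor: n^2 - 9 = (n - 3)*(n + 3)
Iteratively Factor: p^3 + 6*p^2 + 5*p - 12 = (p + 3)*(p^2 + 3*p - 4) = (p + 3)*(p + 4)*(p - 1)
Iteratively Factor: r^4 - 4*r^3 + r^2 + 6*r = (r - 3)*(r^3 - r^2 - 2*r) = r*(r - 3)*(r^2 - r - 2) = r*(r - 3)*(r + 1)*(r - 2)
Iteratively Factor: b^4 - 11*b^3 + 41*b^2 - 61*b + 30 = (b - 1)*(b^3 - 10*b^2 + 31*b - 30) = (b - 5)*(b - 1)*(b^2 - 5*b + 6) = (b - 5)*(b - 3)*(b - 1)*(b - 2)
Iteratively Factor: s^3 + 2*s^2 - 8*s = (s - 2)*(s^2 + 4*s) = (s - 2)*(s + 4)*(s)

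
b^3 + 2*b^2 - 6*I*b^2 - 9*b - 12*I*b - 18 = (b + 2)*(b - 3*I)^2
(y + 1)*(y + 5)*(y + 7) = y^3 + 13*y^2 + 47*y + 35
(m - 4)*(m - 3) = m^2 - 7*m + 12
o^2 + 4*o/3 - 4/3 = (o - 2/3)*(o + 2)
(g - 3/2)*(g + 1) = g^2 - g/2 - 3/2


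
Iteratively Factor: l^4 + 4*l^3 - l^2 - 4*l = (l)*(l^3 + 4*l^2 - l - 4) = l*(l + 4)*(l^2 - 1) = l*(l + 1)*(l + 4)*(l - 1)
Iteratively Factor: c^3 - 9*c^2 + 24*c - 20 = (c - 2)*(c^2 - 7*c + 10) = (c - 5)*(c - 2)*(c - 2)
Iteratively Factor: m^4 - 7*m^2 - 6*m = (m)*(m^3 - 7*m - 6) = m*(m + 2)*(m^2 - 2*m - 3) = m*(m + 1)*(m + 2)*(m - 3)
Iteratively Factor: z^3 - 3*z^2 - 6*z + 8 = (z + 2)*(z^2 - 5*z + 4) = (z - 1)*(z + 2)*(z - 4)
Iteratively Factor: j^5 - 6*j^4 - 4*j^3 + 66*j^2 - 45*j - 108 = (j + 1)*(j^4 - 7*j^3 + 3*j^2 + 63*j - 108) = (j - 3)*(j + 1)*(j^3 - 4*j^2 - 9*j + 36) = (j - 3)*(j + 1)*(j + 3)*(j^2 - 7*j + 12) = (j - 4)*(j - 3)*(j + 1)*(j + 3)*(j - 3)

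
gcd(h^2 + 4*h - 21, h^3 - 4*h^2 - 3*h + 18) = h - 3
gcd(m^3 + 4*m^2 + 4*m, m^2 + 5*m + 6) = m + 2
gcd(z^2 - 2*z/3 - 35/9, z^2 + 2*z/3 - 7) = z - 7/3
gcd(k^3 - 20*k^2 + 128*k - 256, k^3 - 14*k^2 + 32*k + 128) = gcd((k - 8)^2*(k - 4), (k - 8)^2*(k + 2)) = k^2 - 16*k + 64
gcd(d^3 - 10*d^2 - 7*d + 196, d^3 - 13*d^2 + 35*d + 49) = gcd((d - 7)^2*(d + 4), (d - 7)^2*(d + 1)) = d^2 - 14*d + 49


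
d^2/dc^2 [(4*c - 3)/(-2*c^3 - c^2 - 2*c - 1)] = 2*(-4*(4*c - 3)*(3*c^2 + c + 1)^2 + (24*c^2 + 8*c + (4*c - 3)*(6*c + 1) + 8)*(2*c^3 + c^2 + 2*c + 1))/(2*c^3 + c^2 + 2*c + 1)^3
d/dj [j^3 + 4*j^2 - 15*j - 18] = 3*j^2 + 8*j - 15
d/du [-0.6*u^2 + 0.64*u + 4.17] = 0.64 - 1.2*u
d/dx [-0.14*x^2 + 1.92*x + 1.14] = 1.92 - 0.28*x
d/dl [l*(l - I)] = 2*l - I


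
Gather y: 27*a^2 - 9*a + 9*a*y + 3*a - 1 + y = 27*a^2 - 6*a + y*(9*a + 1) - 1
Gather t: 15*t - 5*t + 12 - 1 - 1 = 10*t + 10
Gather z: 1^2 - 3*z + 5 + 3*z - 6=0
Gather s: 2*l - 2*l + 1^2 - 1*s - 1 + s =0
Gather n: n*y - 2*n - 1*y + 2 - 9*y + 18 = n*(y - 2) - 10*y + 20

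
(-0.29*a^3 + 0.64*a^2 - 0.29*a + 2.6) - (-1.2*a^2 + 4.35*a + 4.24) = -0.29*a^3 + 1.84*a^2 - 4.64*a - 1.64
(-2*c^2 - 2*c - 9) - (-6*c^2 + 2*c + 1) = 4*c^2 - 4*c - 10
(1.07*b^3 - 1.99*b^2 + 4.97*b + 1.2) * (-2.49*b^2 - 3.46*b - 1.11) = -2.6643*b^5 + 1.2529*b^4 - 6.6776*b^3 - 17.9753*b^2 - 9.6687*b - 1.332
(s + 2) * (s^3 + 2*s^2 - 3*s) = s^4 + 4*s^3 + s^2 - 6*s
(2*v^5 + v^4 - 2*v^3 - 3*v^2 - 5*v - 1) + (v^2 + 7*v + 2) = 2*v^5 + v^4 - 2*v^3 - 2*v^2 + 2*v + 1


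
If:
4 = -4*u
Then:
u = -1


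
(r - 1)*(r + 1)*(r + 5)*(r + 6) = r^4 + 11*r^3 + 29*r^2 - 11*r - 30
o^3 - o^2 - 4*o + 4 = (o - 2)*(o - 1)*(o + 2)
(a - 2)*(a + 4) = a^2 + 2*a - 8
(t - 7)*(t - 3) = t^2 - 10*t + 21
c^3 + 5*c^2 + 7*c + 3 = (c + 1)^2*(c + 3)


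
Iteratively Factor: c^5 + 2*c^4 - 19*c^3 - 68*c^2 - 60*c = (c)*(c^4 + 2*c^3 - 19*c^2 - 68*c - 60) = c*(c + 2)*(c^3 - 19*c - 30) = c*(c + 2)^2*(c^2 - 2*c - 15) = c*(c - 5)*(c + 2)^2*(c + 3)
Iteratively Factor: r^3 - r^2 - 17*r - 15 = (r + 1)*(r^2 - 2*r - 15) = (r + 1)*(r + 3)*(r - 5)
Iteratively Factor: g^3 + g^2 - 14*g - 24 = (g - 4)*(g^2 + 5*g + 6) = (g - 4)*(g + 2)*(g + 3)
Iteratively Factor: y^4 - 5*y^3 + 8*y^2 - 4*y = (y)*(y^3 - 5*y^2 + 8*y - 4) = y*(y - 2)*(y^2 - 3*y + 2) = y*(y - 2)*(y - 1)*(y - 2)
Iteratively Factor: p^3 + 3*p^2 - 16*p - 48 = (p + 4)*(p^2 - p - 12) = (p - 4)*(p + 4)*(p + 3)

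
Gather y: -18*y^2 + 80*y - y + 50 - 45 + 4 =-18*y^2 + 79*y + 9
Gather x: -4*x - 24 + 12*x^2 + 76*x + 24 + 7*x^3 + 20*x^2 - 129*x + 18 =7*x^3 + 32*x^2 - 57*x + 18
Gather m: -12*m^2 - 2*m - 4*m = -12*m^2 - 6*m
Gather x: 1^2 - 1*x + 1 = 2 - x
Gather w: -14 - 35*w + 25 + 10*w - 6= 5 - 25*w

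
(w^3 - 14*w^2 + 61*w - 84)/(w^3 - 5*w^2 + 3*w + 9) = (w^2 - 11*w + 28)/(w^2 - 2*w - 3)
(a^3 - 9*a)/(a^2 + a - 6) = a*(a - 3)/(a - 2)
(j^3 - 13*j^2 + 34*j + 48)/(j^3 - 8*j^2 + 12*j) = (j^2 - 7*j - 8)/(j*(j - 2))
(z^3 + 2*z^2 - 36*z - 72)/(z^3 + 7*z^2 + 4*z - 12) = (z - 6)/(z - 1)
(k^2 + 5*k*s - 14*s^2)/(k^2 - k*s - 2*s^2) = (k + 7*s)/(k + s)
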